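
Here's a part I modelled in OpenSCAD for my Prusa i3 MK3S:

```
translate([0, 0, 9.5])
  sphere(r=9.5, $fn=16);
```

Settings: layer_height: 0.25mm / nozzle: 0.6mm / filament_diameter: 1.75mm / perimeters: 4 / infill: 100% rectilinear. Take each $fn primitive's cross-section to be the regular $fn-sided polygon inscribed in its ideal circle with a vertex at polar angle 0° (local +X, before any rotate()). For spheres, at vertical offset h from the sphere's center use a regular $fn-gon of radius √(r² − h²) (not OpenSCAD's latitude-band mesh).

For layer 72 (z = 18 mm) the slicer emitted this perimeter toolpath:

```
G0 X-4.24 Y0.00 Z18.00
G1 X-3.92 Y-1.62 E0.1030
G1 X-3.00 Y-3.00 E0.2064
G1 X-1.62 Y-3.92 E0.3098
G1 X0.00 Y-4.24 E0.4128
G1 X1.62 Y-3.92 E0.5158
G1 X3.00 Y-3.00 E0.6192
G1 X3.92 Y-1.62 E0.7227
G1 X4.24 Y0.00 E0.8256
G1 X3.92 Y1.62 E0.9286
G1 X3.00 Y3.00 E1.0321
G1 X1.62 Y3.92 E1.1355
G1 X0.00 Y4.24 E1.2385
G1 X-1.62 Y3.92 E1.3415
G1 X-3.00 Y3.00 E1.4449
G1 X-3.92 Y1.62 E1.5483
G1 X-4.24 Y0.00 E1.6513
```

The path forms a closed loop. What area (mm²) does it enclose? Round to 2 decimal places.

Apply the shoelace formula to the sequence of (X, Y) vertices; enclosed area = 55.08 mm².

55.08 mm²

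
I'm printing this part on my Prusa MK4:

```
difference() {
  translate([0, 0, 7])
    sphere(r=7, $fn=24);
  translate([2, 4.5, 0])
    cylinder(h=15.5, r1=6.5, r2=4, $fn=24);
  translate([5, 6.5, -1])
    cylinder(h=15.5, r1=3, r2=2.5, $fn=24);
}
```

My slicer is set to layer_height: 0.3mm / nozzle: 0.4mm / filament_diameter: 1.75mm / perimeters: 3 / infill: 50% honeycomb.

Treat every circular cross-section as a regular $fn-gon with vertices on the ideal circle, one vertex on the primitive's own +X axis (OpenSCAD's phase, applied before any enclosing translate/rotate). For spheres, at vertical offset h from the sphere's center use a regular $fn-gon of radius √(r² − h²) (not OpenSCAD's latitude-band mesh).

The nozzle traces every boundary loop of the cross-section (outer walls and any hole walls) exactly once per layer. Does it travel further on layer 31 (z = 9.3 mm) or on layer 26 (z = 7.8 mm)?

layer 26 (z = 7.8 mm)

Layer 31 (z = 9.3): the sphere: section is a regular 24-gon, circumradius = √(r²−h²) = √(7²−2.3²) = 6.611 (perimeter = 2·24·6.611·sin(180°/24) = 41.42 mm); the cone at (2, 4.5) contributes a regular 24-gon of circumradius 5.000 (interpolated between r1=6.5 and r2=4 at t=0.600) (perimeter = 2·24·5.000·sin(180°/24) = 31.33 mm); the cone at (5, 6.5): at t=0.665 of its height the radius interpolates to r₁+(r₂−r₁)t = 2.668, giving a regular 24-gon of that circumradius (perimeter = 2·24·2.668·sin(180°/24) = 16.71 mm); Subtracting the remaining from the first: starting from the r=7 sphere, the cone at (2, 4.5) partially overlaps it — only the 48.31 mm² overlap (of its 77.65 mm²) is removed, clipping the outline; the cone at (5, 6.5) misses the remaining region (no effect) — boundary = 44.64 mm. So its perimeter = 44.64 mm. Layer 26 (z = 7.8): the r=7 sphere contributes a regular 24-gon of circumradius √(7²−0.8²) = 6.954 (perimeter = 2·24·6.954·sin(180°/24) = 43.57 mm); the cone at (2, 4.5): at t=0.503 of its height the radius interpolates to r₁+(r₂−r₁)t = 5.242, giving a regular 24-gon of that circumradius (perimeter = 2·24·5.242·sin(180°/24) = 32.84 mm); the cone at (5, 6.5) contributes a regular 24-gon of circumradius 2.716 (interpolated between r1=3 and r2=2.5 at t=0.568) (perimeter = 2·24·2.716·sin(180°/24) = 17.02 mm); Subtracting the remaining from the first: starting from the r=7 sphere, the cone at (2, 4.5) partially overlaps it — only the 55.84 mm² overlap (of its 85.34 mm²) is removed, clipping the outline; the cone at (5, 6.5) misses the remaining region (no effect) — boundary = 47.45 mm. So its perimeter = 47.45 mm. Layer 26 is larger (47.45 vs 44.64 mm).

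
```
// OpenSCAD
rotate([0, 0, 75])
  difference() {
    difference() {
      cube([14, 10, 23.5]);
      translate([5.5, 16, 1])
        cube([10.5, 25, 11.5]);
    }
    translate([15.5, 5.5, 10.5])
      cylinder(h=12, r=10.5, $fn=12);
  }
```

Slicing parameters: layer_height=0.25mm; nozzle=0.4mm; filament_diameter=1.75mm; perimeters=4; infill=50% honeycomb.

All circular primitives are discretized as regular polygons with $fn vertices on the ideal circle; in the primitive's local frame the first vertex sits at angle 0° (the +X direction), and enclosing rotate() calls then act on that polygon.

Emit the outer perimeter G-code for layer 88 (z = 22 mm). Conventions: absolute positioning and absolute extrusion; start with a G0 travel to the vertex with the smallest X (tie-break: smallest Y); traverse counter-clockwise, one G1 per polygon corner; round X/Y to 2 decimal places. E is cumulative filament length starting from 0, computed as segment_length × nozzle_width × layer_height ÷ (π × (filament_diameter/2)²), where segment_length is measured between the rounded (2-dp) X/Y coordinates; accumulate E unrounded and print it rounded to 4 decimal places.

At z = 22 mm: the 14×10 cube contributes its full rectangle; the cube at (5.5, 16) is not intersected at this z (z outside [1, 12.5]); Subtracting the remaining from the first: none of the subtracted shapes is present at this height, so the 14×10 cube is unchanged — 1 connected region; the r=10.5 cylinder at (15.5, 5.5) gives a regular 12-gon of circumradius 10.5 (constant along its height); Subtracting the remaining from the first: starting from that combined region, the r=10.5 cylinder at (15.5, 5.5) partially overlaps it — only the 83.21 mm² overlap (of its 330.75 mm²) is removed, clipping the outline — 1 connected region; (whole slice rotated 75° about Z — lengths, areas and connectivity unchanged). The outline is a single polygon with 6 vertices. Extrusion per mm of travel: 0.4 × 0.25 / (π × 0.875²) = 0.041575. Accumulating E over each segment gives final E = 1.3847.

G0 X-9.66 Y2.59 Z22.00
G1 X0.00 Y0.00 E0.4158
G1 X1.72 Y6.43 E0.6925
G1 X1.42 Y6.25 E0.7071
G1 X-4.02 Y6.25 E0.9332
G1 X-8.05 Y8.58 E1.1268
G1 X-9.66 Y2.59 E1.3847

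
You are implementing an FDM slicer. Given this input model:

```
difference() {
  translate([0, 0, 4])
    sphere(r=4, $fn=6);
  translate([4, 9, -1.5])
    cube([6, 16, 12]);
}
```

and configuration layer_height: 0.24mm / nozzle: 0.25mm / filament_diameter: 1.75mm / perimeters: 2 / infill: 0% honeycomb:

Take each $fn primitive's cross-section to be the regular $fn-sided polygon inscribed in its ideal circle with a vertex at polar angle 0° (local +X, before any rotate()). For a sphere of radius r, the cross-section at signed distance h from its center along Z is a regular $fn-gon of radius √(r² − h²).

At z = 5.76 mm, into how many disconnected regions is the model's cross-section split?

At z = 5.76 mm: the r=4 sphere contributes a regular 6-gon of circumradius √(4²−1.76²) = 3.592; the cube at (4, 9) (footprint 6×16) is included at this height; Taking the first minus the rest: starting from the r=4 sphere, the 6×16 cube at (4, 9) misses the remaining region (no effect) — 1 connected region. The result has 1 disconnected region.

1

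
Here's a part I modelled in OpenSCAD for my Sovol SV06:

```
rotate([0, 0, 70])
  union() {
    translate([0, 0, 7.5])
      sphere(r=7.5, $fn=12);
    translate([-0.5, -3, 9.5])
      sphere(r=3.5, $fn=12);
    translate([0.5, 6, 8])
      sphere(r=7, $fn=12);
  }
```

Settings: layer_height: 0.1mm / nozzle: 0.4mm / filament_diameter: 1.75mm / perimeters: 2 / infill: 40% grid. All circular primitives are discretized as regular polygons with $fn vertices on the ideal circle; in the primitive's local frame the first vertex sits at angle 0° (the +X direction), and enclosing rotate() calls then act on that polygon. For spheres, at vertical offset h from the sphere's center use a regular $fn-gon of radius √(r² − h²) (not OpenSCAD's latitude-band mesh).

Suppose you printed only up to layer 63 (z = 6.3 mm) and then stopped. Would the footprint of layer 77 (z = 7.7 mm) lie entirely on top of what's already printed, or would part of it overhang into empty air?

Compare the two slices. At z = 6.3: the sphere: section is a regular 12-gon, circumradius = √(r²−h²) = √(7.5²−1.2²) = 7.403 (area = (12/2)·7.403²·sin(360°/12) = 164.43 mm²); the r=3.5 sphere at (-0.5, -3) slices to a regular 12-gon of circumradius 1.418 (√(r²−h²) with h=3.2 from center) (area = (12/2)·1.418²·sin(360°/12) = 6.03 mm²); the r=7 sphere at (0.5, 6) contributes a regular 12-gon of circumradius √(7²−1.7²) = 6.790 (area = (12/2)·6.790²·sin(360°/12) = 138.33 mm²); Taking the union: the regions partially overlap — summed areas 308.79 mm² minus the doubly-counted overlap 76.20 mm² gives 232.59 mm² — area = 232.59 mm²; (rotated 70° about Z; rotation is an isometry so areas/perimeters/island counts are preserved). At z = 7.7: the sphere: section is a regular 12-gon, circumradius = √(r²−h²) = √(7.5²−0.2²) = 7.497 (area = (12/2)·7.497²·sin(360°/12) = 168.63 mm²); the sphere at (-0.5, -3): section is a regular 12-gon, circumradius = √(r²−h²) = √(3.5²−1.8²) = 3.002 (area = (12/2)·3.002²·sin(360°/12) = 27.03 mm²); the r=7 sphere at (0.5, 6) contributes a regular 12-gon of circumradius √(7²−0.3²) = 6.994 (area = (12/2)·6.994²·sin(360°/12) = 146.73 mm²); Merging all regions: the regions partially overlap — summed areas 342.39 mm² minus the doubly-counted overlap 101.84 mm² gives 240.55 mm² — area = 240.55 mm²; (whole slice rotated 70° about Z — lengths, areas and connectivity unchanged). Checking containment: at z = 7.7 the cross-section extends beyond the z = 6.3 cross-section by about 7.95 mm².

part overhangs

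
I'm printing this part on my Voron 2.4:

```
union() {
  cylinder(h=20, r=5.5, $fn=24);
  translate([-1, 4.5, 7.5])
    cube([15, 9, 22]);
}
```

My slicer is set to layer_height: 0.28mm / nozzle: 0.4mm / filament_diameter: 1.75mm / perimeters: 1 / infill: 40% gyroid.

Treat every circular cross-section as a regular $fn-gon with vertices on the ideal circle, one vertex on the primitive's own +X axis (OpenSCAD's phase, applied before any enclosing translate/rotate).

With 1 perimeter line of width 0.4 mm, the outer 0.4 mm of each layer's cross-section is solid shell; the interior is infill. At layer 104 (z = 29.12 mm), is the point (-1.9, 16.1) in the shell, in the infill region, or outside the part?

outside

At z = 29.12 mm: the cylinder is absent (z outside [0, 20]); the cube at (-1, 4.5) (footprint 15×9) is included at this height; Merging all regions: only the 15×9 cube at (-1, 4.5) is present, so the union is just that shape — 1 connected region. Overall, the cross-section is a single solid region. The nearest boundary edge runs (14.00, 13.50)→(-1.00, 13.50); distance from the point to it = 2.75 mm. The point is not inside any of the regions above, so it lies outside the cross-section (2.75 mm from the nearest boundary).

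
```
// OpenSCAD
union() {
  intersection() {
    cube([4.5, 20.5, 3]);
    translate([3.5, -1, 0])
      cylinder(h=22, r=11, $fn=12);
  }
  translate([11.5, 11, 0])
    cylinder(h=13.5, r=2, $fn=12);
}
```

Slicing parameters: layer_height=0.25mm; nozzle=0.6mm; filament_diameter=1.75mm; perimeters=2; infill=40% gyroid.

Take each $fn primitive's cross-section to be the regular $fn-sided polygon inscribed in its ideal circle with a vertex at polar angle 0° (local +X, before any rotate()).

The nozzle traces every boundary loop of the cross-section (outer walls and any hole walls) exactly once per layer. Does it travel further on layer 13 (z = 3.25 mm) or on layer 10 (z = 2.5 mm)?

layer 10 (z = 2.5 mm)

Layer 13 (z = 3.25): the cube is not intersected at this z (z outside [0, 3]); the r=11 cylinder at (3.5, -1) gives a regular 12-gon of circumradius 11 (constant along its height) (perimeter = 2·12·11.000·sin(180°/12) = 68.33 mm); After intersecting: at least one operand is absent at this height, so nothing remains; the cylinder at (11.5, 11): section is a regular 12-gon, circumradius r=2 (perimeter = 2·12·2.000·sin(180°/12) = 12.42 mm); Merging all regions: only the r=2 cylinder at (11.5, 11) is present, so the union is just that shape — boundary = 12.42 mm. So its perimeter = 12.42 mm. Layer 10 (z = 2.5): the 4.5×20.5 cube contributes its full rectangle (perimeter 50.00 mm); the r=11 cylinder at (3.5, -1) gives a regular 12-gon of circumradius 11 (constant along its height) (perimeter = 2·12·11.000·sin(180°/12) = 68.33 mm); After intersecting: the r=11 cylinder at (3.5, -1) partially overlaps the 4.5×20.5 cube; clipping to the common part keeps 43.22 mm² — boundary = 27.95 mm; the r=2 cylinder at (11.5, 11) gives a regular 12-gon of circumradius 2 (constant along its height) (perimeter = 2·12·2.000·sin(180°/12) = 12.42 mm); Combining (union): the 2 present regions are separate (no shared area or edge), so areas and boundary lengths simply add and each stays a separate island — boundary = 40.38 mm. So its perimeter = 40.38 mm. Layer 10 is larger (40.38 vs 12.42 mm).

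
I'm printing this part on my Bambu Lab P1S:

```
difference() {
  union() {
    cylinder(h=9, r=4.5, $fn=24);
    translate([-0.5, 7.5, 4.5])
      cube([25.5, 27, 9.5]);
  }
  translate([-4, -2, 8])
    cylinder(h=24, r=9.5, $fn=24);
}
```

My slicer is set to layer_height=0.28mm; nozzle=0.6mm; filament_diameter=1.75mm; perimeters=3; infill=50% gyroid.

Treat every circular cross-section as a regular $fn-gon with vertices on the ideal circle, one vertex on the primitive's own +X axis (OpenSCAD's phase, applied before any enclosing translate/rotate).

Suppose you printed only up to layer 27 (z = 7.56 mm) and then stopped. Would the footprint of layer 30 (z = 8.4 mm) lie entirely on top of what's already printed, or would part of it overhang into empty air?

entirely on top

Compare the two slices. At z = 7.56: the cylinder: section is a regular 24-gon, circumradius r=4.5 (area = (24/2)·4.500²·sin(360°/24) = 62.89 mm²); the cube at (-0.5, 7.5) is present — its section is the full 25.5×27 rectangle (area 688.50 mm²); Combining (union): the 2 present regions are separate (no shared area or edge), so areas and boundary lengths simply add and each stays a separate island — area = 751.39 mm²; the cylinder at (-4, -2) is absent (z outside [8, 32]); After the difference (first − rest): none of the subtracted shapes is present at this height, so that combined region is unchanged — area = 751.39 mm². At z = 8.4: the cylinder: section is a regular 24-gon, circumradius r=4.5 (area = (24/2)·4.500²·sin(360°/24) = 62.89 mm²); the cube at (-0.5, 7.5) (footprint 25.5×27) is included at this height (area 688.50 mm²); Taking the union: the 2 present regions are separate (no shared area or edge), so areas and boundary lengths simply add and each stays a separate island — area = 751.39 mm²; the r=9.5 cylinder at (-4, -2) gives a regular 24-gon of circumradius 9.5 (constant along its height) (area = (24/2)·9.500²·sin(360°/24) = 280.30 mm²); After the difference (first − rest): starting from the result so far (751.39 mm²), the r=9.5 cylinder at (-4, -2) partially overlaps it — only the 62.89 mm² overlap (of its 280.30 mm²) is removed, clipping the outline — area = 688.50 mm². Checking containment: the cross-section at z = 8.4 is a subset of the cross-section at z = 7.56.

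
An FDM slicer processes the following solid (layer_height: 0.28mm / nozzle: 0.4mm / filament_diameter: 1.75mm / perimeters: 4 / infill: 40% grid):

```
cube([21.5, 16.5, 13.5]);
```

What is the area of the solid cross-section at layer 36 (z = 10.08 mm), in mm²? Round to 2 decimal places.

354.75 mm²

At z = 10.08 mm: the 21.5×16.5 cube contributes its full rectangle (area 354.75 mm²). Overall, the cross-section is a single solid region. Net area = 354.75 mm².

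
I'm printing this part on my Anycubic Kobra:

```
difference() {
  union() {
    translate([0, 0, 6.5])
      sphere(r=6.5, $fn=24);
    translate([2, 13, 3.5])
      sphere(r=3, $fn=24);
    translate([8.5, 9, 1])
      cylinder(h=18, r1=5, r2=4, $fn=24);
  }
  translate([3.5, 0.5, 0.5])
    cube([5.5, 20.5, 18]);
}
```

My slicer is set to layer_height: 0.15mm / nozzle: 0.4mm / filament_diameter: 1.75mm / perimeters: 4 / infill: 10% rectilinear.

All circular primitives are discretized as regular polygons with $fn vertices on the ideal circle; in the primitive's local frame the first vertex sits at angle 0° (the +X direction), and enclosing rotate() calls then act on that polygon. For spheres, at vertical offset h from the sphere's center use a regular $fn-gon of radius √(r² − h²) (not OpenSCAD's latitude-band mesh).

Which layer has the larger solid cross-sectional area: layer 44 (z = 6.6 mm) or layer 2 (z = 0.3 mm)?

layer 44 (z = 6.6 mm)

Layer 44 (z = 6.6): the r=6.5 sphere contributes a regular 24-gon of circumradius √(6.5²−0.1²) = 6.499 (area = (24/2)·6.499²·sin(360°/24) = 131.19 mm²); the sphere at (2, 13) does not reach this height (|z−center|=3.100 > r=3); the cone at (8.5, 9) (r1=5→r2=4) has section circumradius 4.689 here — a regular 24-gon (area = (24/2)·4.689²·sin(360°/24) = 68.28 mm²); Taking the union: the 2 present regions are separate (no shared area or edge), so areas and boundary lengths simply add and each stays a separate island — area = 199.47 mm²; the cube at (3.5, 0.5) (footprint 5.5×20.5) is included at this height (area 112.75 mm²); After the difference (first − rest): starting from the result so far (199.47 mm²), the 5.5×20.5 cube at (3.5, 0.5) partially overlaps it — only the 48.65 mm² overlap (of its 112.75 mm²) is removed, clipping the outline — area = 150.82 mm². So its area = 150.82 mm². Layer 2 (z = 0.3): the sphere: section is a regular 24-gon, circumradius = √(r²−h²) = √(6.5²−6.2²) = 1.952 (area = (24/2)·1.952²·sin(360°/24) = 11.83 mm²); the sphere at (2, 13) does not reach this height (|z−center|=3.200 > r=3); the cone at (8.5, 9) is absent (z outside [1, 19]); Combining (union): only the r=6.5 sphere is present, so the union is just that shape — area = 11.83 mm²; the cube at (3.5, 0.5) is absent (z outside [0.5, 18.5]); Taking the first minus the rest: none of the subtracted shapes is present at this height, so the result so far is unchanged — area = 11.83 mm². So its area = 11.83 mm². Layer 44 is larger (150.82 vs 11.83 mm²).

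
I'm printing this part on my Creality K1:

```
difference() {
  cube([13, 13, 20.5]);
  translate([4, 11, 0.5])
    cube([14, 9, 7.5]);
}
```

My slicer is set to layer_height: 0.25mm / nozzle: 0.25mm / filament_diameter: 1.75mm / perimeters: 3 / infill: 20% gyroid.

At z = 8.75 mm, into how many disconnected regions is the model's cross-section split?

At z = 8.75 mm: the 13×13 cube contributes its full rectangle; the cube at (4, 11) is absent (z outside [0.5, 8]); Subtracting the remaining from the first: none of the subtracted shapes is present at this height, so the 13×13 cube is unchanged — 1 connected region. The result has 1 disconnected region.

1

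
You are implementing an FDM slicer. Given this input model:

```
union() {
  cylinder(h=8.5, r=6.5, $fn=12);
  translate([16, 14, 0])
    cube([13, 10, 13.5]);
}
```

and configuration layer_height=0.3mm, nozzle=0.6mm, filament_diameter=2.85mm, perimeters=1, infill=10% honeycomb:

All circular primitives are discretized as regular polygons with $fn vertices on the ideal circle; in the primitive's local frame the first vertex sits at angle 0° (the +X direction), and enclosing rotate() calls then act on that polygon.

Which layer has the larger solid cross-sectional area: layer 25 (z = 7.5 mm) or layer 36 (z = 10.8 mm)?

layer 25 (z = 7.5 mm)

Layer 25 (z = 7.5): the cylinder: section is a regular 12-gon, circumradius r=6.5 (area = (12/2)·6.500²·sin(360°/12) = 126.75 mm²); the cube at (16, 14) (footprint 13×10) is included at this height (area 130.00 mm²); Merging all regions: the 2 present regions are separate (no shared area or edge), so areas and boundary lengths simply add and each stays a separate island — area = 256.75 mm². So its area = 256.75 mm². Layer 36 (z = 10.8): the cylinder does not reach this height (z outside [0, 8.5]); the cube at (16, 14) (footprint 13×10) is included at this height (area 130.00 mm²); Combining (union): only the 13×10 cube at (16, 14) is present, so the union is just that shape — area = 130.00 mm². So its area = 130.00 mm². Layer 25 is larger (256.75 vs 130.00 mm²).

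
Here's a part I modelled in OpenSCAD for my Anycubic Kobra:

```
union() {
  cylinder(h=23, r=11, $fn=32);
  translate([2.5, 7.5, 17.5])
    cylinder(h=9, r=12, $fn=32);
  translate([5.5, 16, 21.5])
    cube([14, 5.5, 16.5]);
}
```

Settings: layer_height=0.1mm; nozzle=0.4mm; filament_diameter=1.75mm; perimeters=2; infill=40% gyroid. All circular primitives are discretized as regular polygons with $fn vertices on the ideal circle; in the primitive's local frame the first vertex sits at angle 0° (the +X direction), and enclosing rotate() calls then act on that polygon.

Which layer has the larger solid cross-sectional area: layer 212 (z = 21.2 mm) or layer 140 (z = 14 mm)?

Layer 212 (z = 21.2): the r=11 cylinder gives a regular 32-gon of circumradius 11 (constant along its height) (area = (32/2)·11.000²·sin(360°/32) = 377.69 mm²); the r=12 cylinder at (2.5, 7.5) contributes a regular 32-gon of circumradius 12 (area = (32/2)·12.000²·sin(360°/32) = 449.49 mm²); the cube at (5.5, 16) is not intersected at this z (z outside [21.5, 38]); Combining (union): the regions partially overlap — summed areas 827.18 mm² minus the doubly-counted overlap 234.49 mm² gives 592.69 mm² — area = 592.69 mm². So its area = 592.69 mm². Layer 140 (z = 14): the r=11 cylinder gives a regular 32-gon of circumradius 11 (constant along its height) (area = (32/2)·11.000²·sin(360°/32) = 377.69 mm²); the cylinder at (2.5, 7.5) is absent (z outside [17.5, 26.5]); the cube at (5.5, 16) is absent (z outside [21.5, 38]); Taking the union: only the r=11 cylinder is present, so the union is just that shape — area = 377.69 mm². So its area = 377.69 mm². Layer 212 is larger (592.69 vs 377.69 mm²).

layer 212 (z = 21.2 mm)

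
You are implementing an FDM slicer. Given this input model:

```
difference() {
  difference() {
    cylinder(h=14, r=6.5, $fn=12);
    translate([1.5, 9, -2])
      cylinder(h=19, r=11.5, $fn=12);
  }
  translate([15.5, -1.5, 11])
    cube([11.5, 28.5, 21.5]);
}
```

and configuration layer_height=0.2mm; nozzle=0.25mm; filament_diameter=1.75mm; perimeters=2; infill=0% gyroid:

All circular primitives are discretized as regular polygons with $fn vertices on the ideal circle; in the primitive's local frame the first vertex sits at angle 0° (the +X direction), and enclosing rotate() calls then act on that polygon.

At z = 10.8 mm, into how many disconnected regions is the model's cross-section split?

1

At z = 10.8 mm: the r=6.5 cylinder contributes a regular 12-gon of circumradius 6.5; the cylinder at (1.5, 9): section is a regular 12-gon, circumradius r=11.5; After the difference (first − rest): starting from the r=6.5 cylinder, the r=11.5 cylinder at (1.5, 9) partially overlaps it — only the 82.08 mm² overlap (of its 396.75 mm²) is removed, clipping the outline — 1 connected region; the cube at (15.5, -1.5) does not reach this height (z outside [11, 32.5]); After the difference (first − rest): none of the subtracted shapes is present at this height, so the result so far is unchanged — 1 connected region. The result has 1 disconnected region.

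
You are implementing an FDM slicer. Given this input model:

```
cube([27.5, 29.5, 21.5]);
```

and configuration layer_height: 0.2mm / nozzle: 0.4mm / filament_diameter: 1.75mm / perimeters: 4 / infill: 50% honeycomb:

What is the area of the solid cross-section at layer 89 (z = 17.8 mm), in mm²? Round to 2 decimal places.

811.25 mm²

At z = 17.8 mm: the cube is present — its section is the full 27.5×29.5 rectangle (area 811.25 mm²). Overall, the cross-section is a single solid region. Net area = 811.25 mm².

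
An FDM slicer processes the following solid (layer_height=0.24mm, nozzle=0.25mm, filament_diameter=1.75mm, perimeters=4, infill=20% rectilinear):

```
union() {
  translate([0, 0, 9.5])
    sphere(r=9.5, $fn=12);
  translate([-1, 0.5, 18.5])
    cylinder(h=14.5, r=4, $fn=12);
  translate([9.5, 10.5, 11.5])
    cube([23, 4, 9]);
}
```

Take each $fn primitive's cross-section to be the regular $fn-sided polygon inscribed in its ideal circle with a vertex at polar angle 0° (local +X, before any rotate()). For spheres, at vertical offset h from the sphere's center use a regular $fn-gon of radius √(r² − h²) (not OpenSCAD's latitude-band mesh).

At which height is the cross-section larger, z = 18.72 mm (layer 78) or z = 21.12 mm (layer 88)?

Layer 78 (z = 18.72): the r=9.5 sphere slices to a regular 12-gon of circumradius 2.289 (√(r²−h²) with h=9.22 from center) (area = (12/2)·2.289²·sin(360°/12) = 15.72 mm²); the r=4 cylinder at (-1, 0.5) gives a regular 12-gon of circumradius 4 (constant along its height) (area = (12/2)·4.000²·sin(360°/12) = 48.00 mm²); the cube at (9.5, 10.5) (footprint 23×4) is included at this height (area 92.00 mm²); Merging all regions: the regions partially overlap — summed areas 155.72 mm² minus the doubly-counted overlap 15.72 mm² gives 140.00 mm² — area = 140.00 mm². So its area = 140.00 mm². Layer 88 (z = 21.12): the sphere does not reach this height (|z−center|=11.620 > r=9.5); the cylinder at (-1, 0.5): section is a regular 12-gon, circumradius r=4 (area = (12/2)·4.000²·sin(360°/12) = 48.00 mm²); the cube at (9.5, 10.5) does not reach this height (z outside [11.5, 20.5]); Taking the union: only the r=4 cylinder at (-1, 0.5) is present, so the union is just that shape — area = 48.00 mm². So its area = 48.00 mm². Layer 78 is larger (140.00 vs 48.00 mm²).

layer 78 (z = 18.72 mm)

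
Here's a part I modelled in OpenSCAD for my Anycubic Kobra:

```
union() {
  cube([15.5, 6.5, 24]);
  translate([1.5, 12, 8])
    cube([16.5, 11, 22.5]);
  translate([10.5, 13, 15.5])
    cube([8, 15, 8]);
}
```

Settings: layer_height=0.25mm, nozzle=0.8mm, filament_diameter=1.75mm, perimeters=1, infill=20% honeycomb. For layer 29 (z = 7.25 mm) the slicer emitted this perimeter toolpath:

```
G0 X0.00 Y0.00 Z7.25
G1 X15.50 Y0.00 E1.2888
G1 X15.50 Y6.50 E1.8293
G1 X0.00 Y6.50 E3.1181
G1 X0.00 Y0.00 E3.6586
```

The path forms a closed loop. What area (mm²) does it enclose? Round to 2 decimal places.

Apply the shoelace formula to the sequence of (X, Y) vertices; enclosed area = 100.75 mm².

100.75 mm²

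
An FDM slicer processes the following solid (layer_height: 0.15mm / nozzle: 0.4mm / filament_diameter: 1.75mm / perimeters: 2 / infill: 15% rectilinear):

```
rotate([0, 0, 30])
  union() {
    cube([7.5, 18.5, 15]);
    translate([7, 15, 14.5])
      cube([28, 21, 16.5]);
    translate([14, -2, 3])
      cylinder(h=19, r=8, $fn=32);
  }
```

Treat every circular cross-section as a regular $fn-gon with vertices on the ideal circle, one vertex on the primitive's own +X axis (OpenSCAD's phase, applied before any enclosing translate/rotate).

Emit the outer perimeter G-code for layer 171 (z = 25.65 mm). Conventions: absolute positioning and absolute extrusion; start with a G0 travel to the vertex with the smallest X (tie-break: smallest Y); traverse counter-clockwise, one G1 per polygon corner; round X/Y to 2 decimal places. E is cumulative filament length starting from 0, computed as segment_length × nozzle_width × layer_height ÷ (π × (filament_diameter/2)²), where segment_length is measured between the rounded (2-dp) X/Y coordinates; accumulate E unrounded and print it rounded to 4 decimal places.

G0 X-11.94 Y34.68 Z25.65
G1 X-1.44 Y16.49 E0.5239
G1 X22.81 Y30.49 E1.2224
G1 X12.31 Y48.68 E1.7463
G1 X-11.94 Y34.68 E2.4448

At z = 25.65 mm: the cube is not intersected at this z (z outside [0, 15]); the 28×21 cube at (7, 15) contributes its full rectangle; the cylinder at (14, -2) is absent (z outside [3, 22]); Combining (union): only the 28×21 cube at (7, 15) is present, so the union is just that shape — 1 connected region; (whole slice rotated 30° about Z — lengths, areas and connectivity unchanged). The outline is a single polygon with 4 vertices. Extrusion per mm of travel: 0.4 × 0.15 / (π × 0.875²) = 0.024945. Accumulating E over each segment gives final E = 2.4448.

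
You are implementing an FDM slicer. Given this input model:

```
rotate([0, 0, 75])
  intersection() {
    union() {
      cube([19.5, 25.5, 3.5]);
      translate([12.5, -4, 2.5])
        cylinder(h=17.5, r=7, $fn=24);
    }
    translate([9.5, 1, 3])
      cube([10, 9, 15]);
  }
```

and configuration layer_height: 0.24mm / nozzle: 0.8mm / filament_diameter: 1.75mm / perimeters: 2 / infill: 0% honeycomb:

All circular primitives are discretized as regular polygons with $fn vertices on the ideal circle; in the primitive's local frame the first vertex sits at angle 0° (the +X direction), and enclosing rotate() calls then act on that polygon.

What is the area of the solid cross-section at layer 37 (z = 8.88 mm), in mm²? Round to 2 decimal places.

At z = 8.88 mm: the cube is not intersected at this z (z outside [0, 3.5]); the r=7 cylinder at (12.5, -4) contributes a regular 24-gon of circumradius 7 (area = (24/2)·7.000²·sin(360°/24) = 152.19 mm²); Combining (union): only the r=7 cylinder at (12.5, -4) is present, so the union is just that shape — area = 152.19 mm²; the cube at (9.5, 1) (footprint 10×9) is included at this height (area 90.00 mm²); After intersecting: the 10×9 cube at (9.5, 1) partially overlaps that combined region; clipping to the common part keeps 11.73 mm² — area = 11.73 mm²; (whole slice rotated 75° about Z — lengths, areas and connectivity unchanged). Overall, the cross-section is a single solid region. Net area = 11.73 mm².

11.73 mm²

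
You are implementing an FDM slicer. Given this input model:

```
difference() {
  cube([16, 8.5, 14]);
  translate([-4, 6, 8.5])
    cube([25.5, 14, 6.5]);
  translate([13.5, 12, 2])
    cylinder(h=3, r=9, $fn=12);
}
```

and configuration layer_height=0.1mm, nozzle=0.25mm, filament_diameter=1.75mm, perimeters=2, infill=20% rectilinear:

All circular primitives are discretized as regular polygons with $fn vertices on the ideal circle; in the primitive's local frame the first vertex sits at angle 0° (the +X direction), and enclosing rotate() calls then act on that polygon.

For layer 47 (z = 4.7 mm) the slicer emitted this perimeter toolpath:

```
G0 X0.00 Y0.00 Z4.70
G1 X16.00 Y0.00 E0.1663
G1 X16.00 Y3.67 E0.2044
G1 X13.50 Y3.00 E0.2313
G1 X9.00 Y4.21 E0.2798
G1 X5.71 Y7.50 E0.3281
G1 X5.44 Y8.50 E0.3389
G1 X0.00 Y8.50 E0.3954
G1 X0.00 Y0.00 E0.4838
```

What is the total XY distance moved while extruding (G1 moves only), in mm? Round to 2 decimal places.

Sum the Euclidean lengths of each G1 segment: total = 46.55 mm.

46.55 mm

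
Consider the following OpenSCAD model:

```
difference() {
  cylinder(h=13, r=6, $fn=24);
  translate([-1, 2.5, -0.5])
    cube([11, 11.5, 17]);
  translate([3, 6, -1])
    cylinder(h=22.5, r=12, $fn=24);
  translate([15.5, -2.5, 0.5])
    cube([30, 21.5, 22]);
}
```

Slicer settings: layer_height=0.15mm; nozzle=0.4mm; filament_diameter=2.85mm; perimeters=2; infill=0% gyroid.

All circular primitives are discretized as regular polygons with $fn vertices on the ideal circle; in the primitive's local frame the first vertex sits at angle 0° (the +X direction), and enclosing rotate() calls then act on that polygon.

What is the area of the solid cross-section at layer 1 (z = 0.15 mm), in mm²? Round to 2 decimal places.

3.92 mm²

At z = 0.15 mm: the cylinder: section is a regular 24-gon, circumradius r=6 (area = (24/2)·6.000²·sin(360°/24) = 111.81 mm²); the cube at (-1, 2.5) is present — its section is the full 11×11.5 rectangle (area 126.50 mm²); the r=12 cylinder at (3, 6) contributes a regular 24-gon of circumradius 12 (area = (24/2)·12.000²·sin(360°/24) = 447.24 mm²); the cube at (15.5, -2.5) is absent (z outside [0.5, 22.5]); Subtracting the remaining from the first: starting from the r=6 cylinder (111.81 mm²), the 11×11.5 cube at (-1, 2.5) partially overlaps it — only the 16.92 mm² overlap (of its 126.50 mm²) is removed, clipping the outline; the r=12 cylinder at (3, 6) partially overlaps it — only the 90.97 mm² overlap (of its 447.24 mm²) is removed, clipping the outline — area = 3.92 mm². Overall, the cross-section is a single solid region. Net area = 3.92 mm².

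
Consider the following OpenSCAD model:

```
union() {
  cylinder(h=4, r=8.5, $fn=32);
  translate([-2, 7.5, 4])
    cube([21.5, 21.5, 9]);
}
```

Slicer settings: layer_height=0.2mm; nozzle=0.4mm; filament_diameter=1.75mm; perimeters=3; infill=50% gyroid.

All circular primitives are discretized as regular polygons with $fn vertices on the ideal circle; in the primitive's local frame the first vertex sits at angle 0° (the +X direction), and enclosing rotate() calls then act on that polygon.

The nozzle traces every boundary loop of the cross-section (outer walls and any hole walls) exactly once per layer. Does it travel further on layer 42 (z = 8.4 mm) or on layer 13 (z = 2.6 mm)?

Layer 42 (z = 8.4): the cylinder is not intersected at this z (z outside [0, 4]); the 21.5×21.5 cube at (-2, 7.5) contributes its full rectangle (perimeter 86.00 mm); Combining (union): only the 21.5×21.5 cube at (-2, 7.5) is present, so the union is just that shape — boundary = 86.00 mm. So its perimeter = 86.00 mm. Layer 13 (z = 2.6): the r=8.5 cylinder gives a regular 32-gon of circumradius 8.5 (constant along its height) (perimeter = 2·32·8.500·sin(180°/32) = 53.32 mm); the cube at (-2, 7.5) is absent (z outside [4, 13]); Taking the union: only the r=8.5 cylinder is present, so the union is just that shape — boundary = 53.32 mm. So its perimeter = 53.32 mm. Layer 42 is larger (86.00 vs 53.32 mm).

layer 42 (z = 8.4 mm)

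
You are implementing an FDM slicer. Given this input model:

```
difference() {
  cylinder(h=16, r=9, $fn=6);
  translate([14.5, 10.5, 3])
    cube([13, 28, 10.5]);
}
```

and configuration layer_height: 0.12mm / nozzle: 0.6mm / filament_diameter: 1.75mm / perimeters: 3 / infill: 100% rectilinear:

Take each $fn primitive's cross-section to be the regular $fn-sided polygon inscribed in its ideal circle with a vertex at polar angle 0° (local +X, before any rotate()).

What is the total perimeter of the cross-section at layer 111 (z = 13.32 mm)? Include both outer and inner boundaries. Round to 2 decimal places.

54.00 mm

At z = 13.32 mm: the cylinder: section is a regular 6-gon, circumradius r=9 (perimeter = 2·6·9.000·sin(180°/6) = 54.00 mm); the 13×28 cube at (14.5, 10.5) contributes its full rectangle (perimeter 82.00 mm); Subtracting the remaining from the first: starting from the r=9 cylinder, the 13×28 cube at (14.5, 10.5) misses the remaining region (no effect) — boundary = 54.00 mm. Overall, the cross-section is a single solid region. Total boundary length (outer) = 54.00 mm.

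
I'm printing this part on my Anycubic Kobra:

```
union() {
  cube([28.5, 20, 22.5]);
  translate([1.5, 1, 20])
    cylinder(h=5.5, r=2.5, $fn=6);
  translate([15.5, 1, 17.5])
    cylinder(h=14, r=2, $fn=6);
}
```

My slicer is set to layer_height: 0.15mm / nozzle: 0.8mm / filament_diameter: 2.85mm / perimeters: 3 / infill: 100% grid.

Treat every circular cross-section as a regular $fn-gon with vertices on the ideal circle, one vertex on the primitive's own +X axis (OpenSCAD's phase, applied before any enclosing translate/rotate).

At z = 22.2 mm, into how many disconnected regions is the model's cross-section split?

At z = 22.2 mm: the cube (footprint 28.5×20) is included at this height; the r=2.5 cylinder at (1.5, 1) gives a regular 6-gon of circumradius 2.5 (constant along its height); the cylinder at (15.5, 1): section is a regular 6-gon, circumradius r=2; Combining (union): the regions partially overlap (shared area 19.58 mm²), so overlapping operands fuse into one piece — 1 connected region. The result has 1 disconnected region.

1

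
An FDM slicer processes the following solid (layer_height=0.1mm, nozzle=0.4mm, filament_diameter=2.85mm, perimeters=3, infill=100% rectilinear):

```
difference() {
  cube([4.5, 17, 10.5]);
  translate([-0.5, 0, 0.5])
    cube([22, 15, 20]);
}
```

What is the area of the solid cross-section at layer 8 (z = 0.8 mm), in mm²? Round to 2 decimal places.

At z = 0.8 mm: the 4.5×17 cube contributes its full rectangle (area 76.50 mm²); the 22×15 cube at (-0.5, 0) contributes its full rectangle (area 330.00 mm²); Taking the first minus the rest: starting from the 4.5×17 cube (76.50 mm²), the 22×15 cube at (-0.5, 0) partially overlaps it — only the 67.50 mm² overlap (of its 330.00 mm²) is removed, clipping the outline — area = 9.00 mm². Overall, the cross-section is a single solid region. Net area = 9.00 mm².

9.00 mm²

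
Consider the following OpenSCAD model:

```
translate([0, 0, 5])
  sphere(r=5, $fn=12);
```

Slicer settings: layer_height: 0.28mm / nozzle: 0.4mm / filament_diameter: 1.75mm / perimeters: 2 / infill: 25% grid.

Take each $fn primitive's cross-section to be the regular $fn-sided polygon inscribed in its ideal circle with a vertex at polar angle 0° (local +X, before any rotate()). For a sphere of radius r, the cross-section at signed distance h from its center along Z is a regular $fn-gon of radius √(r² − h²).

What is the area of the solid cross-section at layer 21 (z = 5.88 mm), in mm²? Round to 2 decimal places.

72.68 mm²

At z = 5.88 mm: the sphere: section is a regular 12-gon, circumradius = √(r²−h²) = √(5²−0.88²) = 4.922 (area = (12/2)·4.922²·sin(360°/12) = 72.68 mm²). Overall, the cross-section is a single solid region. Net area = 72.68 mm².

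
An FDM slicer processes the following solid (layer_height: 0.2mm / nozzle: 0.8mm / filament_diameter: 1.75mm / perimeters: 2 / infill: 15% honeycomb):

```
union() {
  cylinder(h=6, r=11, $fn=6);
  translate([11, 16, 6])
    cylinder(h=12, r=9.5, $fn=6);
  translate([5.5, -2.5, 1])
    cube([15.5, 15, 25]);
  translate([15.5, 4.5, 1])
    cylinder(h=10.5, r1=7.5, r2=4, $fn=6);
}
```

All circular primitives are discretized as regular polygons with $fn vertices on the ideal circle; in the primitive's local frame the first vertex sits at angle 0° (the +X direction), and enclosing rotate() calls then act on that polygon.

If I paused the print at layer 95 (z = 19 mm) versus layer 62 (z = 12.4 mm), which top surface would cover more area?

Layer 95 (z = 19): the cylinder is absent (z outside [0, 6]); the cylinder at (11, 16) is not intersected at this z (z outside [6, 18]); the cube at (5.5, -2.5) (footprint 15.5×15) is included at this height (area 232.50 mm²); the cone at (15.5, 4.5) does not reach this height (z outside [1, 11.5]); Combining (union): only the 15.5×15 cube at (5.5, -2.5) is present, so the union is just that shape — area = 232.50 mm². So its area = 232.50 mm². Layer 62 (z = 12.4): the cylinder is absent (z outside [0, 6]); the r=9.5 cylinder at (11, 16) contributes a regular 6-gon of circumradius 9.5 (area = (6/2)·9.500²·sin(360°/6) = 234.48 mm²); the cube at (5.5, -2.5) is present — its section is the full 15.5×15 rectangle (area 232.50 mm²); the cone at (15.5, 4.5) is absent (z outside [1, 11.5]); Taking the union: the regions partially overlap — summed areas 466.98 mm² minus the doubly-counted overlap 54.42 mm² gives 412.56 mm² — area = 412.56 mm². So its area = 412.56 mm². Layer 62 is larger (412.56 vs 232.50 mm²).

layer 62 (z = 12.4 mm)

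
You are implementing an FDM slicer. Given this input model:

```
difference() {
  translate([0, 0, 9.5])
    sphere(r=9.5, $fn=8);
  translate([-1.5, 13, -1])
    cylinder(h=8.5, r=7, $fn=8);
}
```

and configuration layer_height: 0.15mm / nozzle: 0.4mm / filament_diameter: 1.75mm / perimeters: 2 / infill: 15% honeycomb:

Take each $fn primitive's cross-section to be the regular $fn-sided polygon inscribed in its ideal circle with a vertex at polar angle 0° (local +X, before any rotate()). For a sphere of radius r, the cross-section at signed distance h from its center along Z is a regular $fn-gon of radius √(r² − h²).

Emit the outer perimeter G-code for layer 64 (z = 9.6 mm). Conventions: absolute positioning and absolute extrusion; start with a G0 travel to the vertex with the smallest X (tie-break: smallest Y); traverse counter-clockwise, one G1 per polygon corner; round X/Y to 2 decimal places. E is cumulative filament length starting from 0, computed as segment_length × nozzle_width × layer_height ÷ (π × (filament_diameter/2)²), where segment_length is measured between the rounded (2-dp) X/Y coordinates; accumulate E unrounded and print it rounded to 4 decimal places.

G0 X-9.50 Y0.00 Z9.60
G1 X-6.72 Y-6.72 E0.1814
G1 X0.00 Y-9.50 E0.3628
G1 X6.72 Y-6.72 E0.5442
G1 X9.50 Y0.00 E0.7256
G1 X6.72 Y6.72 E0.9070
G1 X0.00 Y9.50 E1.0885
G1 X-6.72 Y6.72 E1.2699
G1 X-9.50 Y0.00 E1.4513

At z = 9.6 mm: the r=9.5 sphere contributes a regular 8-gon of circumradius √(9.5²−0.1²) = 9.499; the cylinder at (-1.5, 13) is not intersected at this z (z outside [-1, 7.5]); Taking the first minus the rest: none of the subtracted shapes is present at this height, so the r=9.5 sphere is unchanged — 1 connected region. The outline is a single polygon with 8 vertices. Extrusion per mm of travel: 0.4 × 0.15 / (π × 0.875²) = 0.024945. Accumulating E over each segment gives final E = 1.4513.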